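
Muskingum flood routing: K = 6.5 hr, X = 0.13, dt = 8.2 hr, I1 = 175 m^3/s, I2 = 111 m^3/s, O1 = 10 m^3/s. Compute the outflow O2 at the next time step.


Muskingum coefficients:
denom = 2*K*(1-X) + dt = 2*6.5*(1-0.13) + 8.2 = 19.51.
C0 = (dt - 2*K*X)/denom = (8.2 - 2*6.5*0.13)/19.51 = 0.3337.
C1 = (dt + 2*K*X)/denom = (8.2 + 2*6.5*0.13)/19.51 = 0.5069.
C2 = (2*K*(1-X) - dt)/denom = 0.1594.
O2 = C0*I2 + C1*I1 + C2*O1
   = 0.3337*111 + 0.5069*175 + 0.1594*10
   = 127.34 m^3/s.

127.34


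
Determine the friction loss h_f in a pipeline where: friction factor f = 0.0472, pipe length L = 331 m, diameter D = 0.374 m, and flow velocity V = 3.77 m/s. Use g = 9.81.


Darcy-Weisbach equation: h_f = f * (L/D) * V^2/(2g).
f * L/D = 0.0472 * 331/0.374 = 41.7733.
V^2/(2g) = 3.77^2 / (2*9.81) = 14.2129 / 19.62 = 0.7244 m.
h_f = 41.7733 * 0.7244 = 30.261 m.

30.261


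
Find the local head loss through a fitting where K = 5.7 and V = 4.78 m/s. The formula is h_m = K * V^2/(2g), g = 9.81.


Minor loss formula: h_m = K * V^2/(2g).
V^2 = 4.78^2 = 22.8484.
V^2/(2g) = 22.8484 / 19.62 = 1.1645 m.
h_m = 5.7 * 1.1645 = 6.6379 m.

6.6379


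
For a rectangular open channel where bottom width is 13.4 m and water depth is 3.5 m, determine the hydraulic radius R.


For a rectangular section:
Flow area A = b * y = 13.4 * 3.5 = 46.9 m^2.
Wetted perimeter P = b + 2y = 13.4 + 2*3.5 = 20.4 m.
Hydraulic radius R = A/P = 46.9 / 20.4 = 2.299 m.

2.299


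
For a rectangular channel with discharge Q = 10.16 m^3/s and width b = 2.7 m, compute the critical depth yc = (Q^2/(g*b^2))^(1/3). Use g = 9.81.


Using yc = (Q^2 / (g * b^2))^(1/3):
Q^2 = 10.16^2 = 103.23.
g * b^2 = 9.81 * 2.7^2 = 9.81 * 7.29 = 71.51.
Q^2 / (g*b^2) = 103.23 / 71.51 = 1.4436.
yc = 1.4436^(1/3) = 1.1301 m.

1.1301


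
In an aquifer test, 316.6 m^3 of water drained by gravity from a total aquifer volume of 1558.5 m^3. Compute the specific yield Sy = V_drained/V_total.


Specific yield Sy = Volume drained / Total volume.
Sy = 316.6 / 1558.5
   = 0.2031.

0.2031


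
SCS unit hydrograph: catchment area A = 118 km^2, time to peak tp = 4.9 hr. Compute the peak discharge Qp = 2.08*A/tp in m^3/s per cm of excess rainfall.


SCS formula: Qp = 2.08 * A / tp.
Qp = 2.08 * 118 / 4.9
   = 245.44 / 4.9
   = 50.09 m^3/s per cm.

50.09


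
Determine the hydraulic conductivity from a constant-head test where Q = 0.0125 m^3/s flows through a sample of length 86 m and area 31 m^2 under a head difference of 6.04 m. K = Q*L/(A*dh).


From K = Q*L / (A*dh):
Numerator: Q*L = 0.0125 * 86 = 1.075.
Denominator: A*dh = 31 * 6.04 = 187.24.
K = 1.075 / 187.24 = 0.005741 m/s.

0.005741


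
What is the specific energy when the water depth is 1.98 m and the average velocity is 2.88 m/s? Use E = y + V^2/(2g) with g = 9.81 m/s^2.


Specific energy E = y + V^2/(2g).
Velocity head = V^2/(2g) = 2.88^2 / (2*9.81) = 8.2944 / 19.62 = 0.4228 m.
E = 1.98 + 0.4228 = 2.4028 m.

2.4028


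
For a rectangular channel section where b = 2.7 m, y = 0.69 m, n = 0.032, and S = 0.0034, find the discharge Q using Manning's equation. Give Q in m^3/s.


For a rectangular channel, the cross-sectional area A = b * y = 2.7 * 0.69 = 1.86 m^2.
The wetted perimeter P = b + 2y = 2.7 + 2*0.69 = 4.08 m.
Hydraulic radius R = A/P = 1.86/4.08 = 0.4566 m.
Velocity V = (1/n)*R^(2/3)*S^(1/2) = (1/0.032)*0.4566^(2/3)*0.0034^(1/2) = 1.0805 m/s.
Discharge Q = A * V = 1.86 * 1.0805 = 2.013 m^3/s.

2.013


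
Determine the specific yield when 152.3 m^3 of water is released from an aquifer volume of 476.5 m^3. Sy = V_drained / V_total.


Specific yield Sy = Volume drained / Total volume.
Sy = 152.3 / 476.5
   = 0.3196.

0.3196


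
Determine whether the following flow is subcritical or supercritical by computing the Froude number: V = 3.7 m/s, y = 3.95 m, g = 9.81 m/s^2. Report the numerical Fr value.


The Froude number is defined as Fr = V / sqrt(g*y).
g*y = 9.81 * 3.95 = 38.7495.
sqrt(g*y) = sqrt(38.7495) = 6.2249.
Fr = 3.7 / 6.2249 = 0.5944.
Since Fr < 1, the flow is subcritical.

0.5944


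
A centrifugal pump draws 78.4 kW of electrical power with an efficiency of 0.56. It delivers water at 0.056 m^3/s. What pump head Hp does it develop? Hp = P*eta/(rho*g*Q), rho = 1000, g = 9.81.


Pump head formula: Hp = P * eta / (rho * g * Q).
Numerator: P * eta = 78.4 * 1000 * 0.56 = 43904.0 W.
Denominator: rho * g * Q = 1000 * 9.81 * 0.056 = 549.36.
Hp = 43904.0 / 549.36 = 79.92 m.

79.92


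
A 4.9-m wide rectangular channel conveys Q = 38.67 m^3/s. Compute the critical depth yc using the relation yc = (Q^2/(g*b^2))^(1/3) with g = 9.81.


Using yc = (Q^2 / (g * b^2))^(1/3):
Q^2 = 38.67^2 = 1495.37.
g * b^2 = 9.81 * 4.9^2 = 9.81 * 24.01 = 235.54.
Q^2 / (g*b^2) = 1495.37 / 235.54 = 6.3487.
yc = 6.3487^(1/3) = 1.8517 m.

1.8517


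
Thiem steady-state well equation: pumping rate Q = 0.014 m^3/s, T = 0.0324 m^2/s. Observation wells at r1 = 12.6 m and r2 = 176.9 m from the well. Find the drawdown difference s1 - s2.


Thiem equation: s1 - s2 = Q/(2*pi*T) * ln(r2/r1).
ln(r2/r1) = ln(176.9/12.6) = 2.6419.
Q/(2*pi*T) = 0.014 / (2*pi*0.0324) = 0.014 / 0.2036 = 0.0688.
s1 - s2 = 0.0688 * 2.6419 = 0.1817 m.

0.1817


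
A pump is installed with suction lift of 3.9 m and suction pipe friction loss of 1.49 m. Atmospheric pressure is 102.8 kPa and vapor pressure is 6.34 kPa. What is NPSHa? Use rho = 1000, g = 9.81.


NPSHa = p_atm/(rho*g) - z_s - hf_s - p_vap/(rho*g).
p_atm/(rho*g) = 102.8*1000 / (1000*9.81) = 10.479 m.
p_vap/(rho*g) = 6.34*1000 / (1000*9.81) = 0.646 m.
NPSHa = 10.479 - 3.9 - 1.49 - 0.646
      = 4.44 m.

4.44


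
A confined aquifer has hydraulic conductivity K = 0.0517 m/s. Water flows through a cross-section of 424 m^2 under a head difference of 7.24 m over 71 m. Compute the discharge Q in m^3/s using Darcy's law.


Darcy's law: Q = K * A * i, where i = dh/L.
Hydraulic gradient i = 7.24 / 71 = 0.101972.
Q = 0.0517 * 424 * 0.101972
  = 2.2353 m^3/s.

2.2353


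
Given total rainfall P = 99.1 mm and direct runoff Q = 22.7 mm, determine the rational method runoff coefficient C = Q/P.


The runoff coefficient C = runoff depth / rainfall depth.
C = 22.7 / 99.1
  = 0.2291.

0.2291


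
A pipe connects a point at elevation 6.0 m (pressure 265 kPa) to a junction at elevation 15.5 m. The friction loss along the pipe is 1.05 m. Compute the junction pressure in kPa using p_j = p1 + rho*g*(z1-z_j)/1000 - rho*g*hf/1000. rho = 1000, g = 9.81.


Junction pressure: p_j = p1 + rho*g*(z1 - z_j)/1000 - rho*g*hf/1000.
Elevation term = 1000*9.81*(6.0 - 15.5)/1000 = -93.195 kPa.
Friction term = 1000*9.81*1.05/1000 = 10.3 kPa.
p_j = 265 + -93.195 - 10.3 = 161.5 kPa.

161.5


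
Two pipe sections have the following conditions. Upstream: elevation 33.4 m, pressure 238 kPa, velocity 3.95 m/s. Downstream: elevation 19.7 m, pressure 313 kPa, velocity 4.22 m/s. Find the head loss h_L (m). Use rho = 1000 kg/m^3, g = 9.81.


Total head at each section: H = z + p/(rho*g) + V^2/(2g).
H1 = 33.4 + 238*1000/(1000*9.81) + 3.95^2/(2*9.81)
   = 33.4 + 24.261 + 0.7952
   = 58.456 m.
H2 = 19.7 + 313*1000/(1000*9.81) + 4.22^2/(2*9.81)
   = 19.7 + 31.906 + 0.9077
   = 52.514 m.
h_L = H1 - H2 = 58.456 - 52.514 = 5.942 m.

5.942


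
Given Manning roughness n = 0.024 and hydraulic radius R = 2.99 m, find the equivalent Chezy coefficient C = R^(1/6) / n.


The Chezy coefficient relates to Manning's n through C = R^(1/6) / n.
R^(1/6) = 2.99^(1/6) = 1.200269.
C = 1.200269 / 0.024 = 50.01 m^(1/2)/s.

50.01


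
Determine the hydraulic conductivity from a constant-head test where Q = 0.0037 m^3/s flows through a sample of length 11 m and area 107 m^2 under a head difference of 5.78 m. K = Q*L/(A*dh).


From K = Q*L / (A*dh):
Numerator: Q*L = 0.0037 * 11 = 0.0407.
Denominator: A*dh = 107 * 5.78 = 618.46.
K = 0.0407 / 618.46 = 6.6e-05 m/s.

6.6e-05


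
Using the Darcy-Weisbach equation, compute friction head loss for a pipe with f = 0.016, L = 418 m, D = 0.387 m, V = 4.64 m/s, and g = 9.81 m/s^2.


Darcy-Weisbach equation: h_f = f * (L/D) * V^2/(2g).
f * L/D = 0.016 * 418/0.387 = 17.2817.
V^2/(2g) = 4.64^2 / (2*9.81) = 21.5296 / 19.62 = 1.0973 m.
h_f = 17.2817 * 1.0973 = 18.964 m.

18.964


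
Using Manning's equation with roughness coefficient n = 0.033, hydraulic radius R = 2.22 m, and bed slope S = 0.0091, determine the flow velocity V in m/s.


Manning's equation gives V = (1/n) * R^(2/3) * S^(1/2).
First, compute R^(2/3) = 2.22^(2/3) = 1.7018.
Next, S^(1/2) = 0.0091^(1/2) = 0.095394.
Then 1/n = 1/0.033 = 30.3.
V = 30.3 * 1.7018 * 0.095394 = 4.9194 m/s.

4.9194


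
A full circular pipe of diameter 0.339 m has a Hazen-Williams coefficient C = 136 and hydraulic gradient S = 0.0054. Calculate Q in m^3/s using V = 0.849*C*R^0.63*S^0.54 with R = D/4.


For a full circular pipe, R = D/4 = 0.339/4 = 0.0848 m.
V = 0.849 * 136 * 0.0848^0.63 * 0.0054^0.54
  = 0.849 * 136 * 0.211217 * 0.059634
  = 1.4543 m/s.
Pipe area A = pi*D^2/4 = pi*0.339^2/4 = 0.0903 m^2.
Q = A * V = 0.0903 * 1.4543 = 0.1313 m^3/s.

0.1313


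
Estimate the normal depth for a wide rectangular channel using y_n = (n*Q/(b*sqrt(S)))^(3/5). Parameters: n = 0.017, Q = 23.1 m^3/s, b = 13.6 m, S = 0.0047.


We use the wide-channel approximation y_n = (n*Q/(b*sqrt(S)))^(3/5).
sqrt(S) = sqrt(0.0047) = 0.068557.
Numerator: n*Q = 0.017 * 23.1 = 0.3927.
Denominator: b*sqrt(S) = 13.6 * 0.068557 = 0.932375.
arg = 0.4212.
y_n = 0.4212^(3/5) = 0.5952 m.

0.5952


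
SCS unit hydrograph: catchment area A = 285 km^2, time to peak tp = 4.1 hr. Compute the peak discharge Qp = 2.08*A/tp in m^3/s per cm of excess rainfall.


SCS formula: Qp = 2.08 * A / tp.
Qp = 2.08 * 285 / 4.1
   = 592.8 / 4.1
   = 144.59 m^3/s per cm.

144.59


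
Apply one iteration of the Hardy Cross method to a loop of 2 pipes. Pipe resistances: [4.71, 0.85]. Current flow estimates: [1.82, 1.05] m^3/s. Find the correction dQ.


Numerator terms (r*Q*|Q|): 4.71*1.82*|1.82| = 15.6014; 0.85*1.05*|1.05| = 0.9371.
Sum of numerator = 16.5385.
Denominator terms (r*|Q|): 4.71*|1.82| = 8.5722; 0.85*|1.05| = 0.8925.
2 * sum of denominator = 2 * 9.4647 = 18.9294.
dQ = -16.5385 / 18.9294 = -0.8737 m^3/s.

-0.8737


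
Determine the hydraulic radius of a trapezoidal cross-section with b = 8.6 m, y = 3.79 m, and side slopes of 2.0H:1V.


For a trapezoidal section with side slope z:
A = (b + z*y)*y = (8.6 + 2.0*3.79)*3.79 = 61.322 m^2.
P = b + 2*y*sqrt(1 + z^2) = 8.6 + 2*3.79*sqrt(1 + 2.0^2) = 25.549 m.
R = A/P = 61.322 / 25.549 = 2.4001 m.

2.4001


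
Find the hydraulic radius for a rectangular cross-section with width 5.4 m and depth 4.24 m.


For a rectangular section:
Flow area A = b * y = 5.4 * 4.24 = 22.9 m^2.
Wetted perimeter P = b + 2y = 5.4 + 2*4.24 = 13.88 m.
Hydraulic radius R = A/P = 22.9 / 13.88 = 1.6496 m.

1.6496


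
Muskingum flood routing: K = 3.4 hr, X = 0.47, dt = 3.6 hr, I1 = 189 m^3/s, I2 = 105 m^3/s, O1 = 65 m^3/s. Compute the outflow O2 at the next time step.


Muskingum coefficients:
denom = 2*K*(1-X) + dt = 2*3.4*(1-0.47) + 3.6 = 7.204.
C0 = (dt - 2*K*X)/denom = (3.6 - 2*3.4*0.47)/7.204 = 0.0561.
C1 = (dt + 2*K*X)/denom = (3.6 + 2*3.4*0.47)/7.204 = 0.9434.
C2 = (2*K*(1-X) - dt)/denom = 0.0006.
O2 = C0*I2 + C1*I1 + C2*O1
   = 0.0561*105 + 0.9434*189 + 0.0006*65
   = 184.22 m^3/s.

184.22


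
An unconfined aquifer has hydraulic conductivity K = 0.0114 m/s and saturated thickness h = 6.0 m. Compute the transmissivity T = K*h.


Transmissivity is defined as T = K * h.
T = 0.0114 * 6.0
  = 0.0684 m^2/s.

0.0684


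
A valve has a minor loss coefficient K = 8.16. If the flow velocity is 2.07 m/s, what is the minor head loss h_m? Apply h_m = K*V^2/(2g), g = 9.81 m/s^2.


Minor loss formula: h_m = K * V^2/(2g).
V^2 = 2.07^2 = 4.2849.
V^2/(2g) = 4.2849 / 19.62 = 0.2184 m.
h_m = 8.16 * 0.2184 = 1.7821 m.

1.7821


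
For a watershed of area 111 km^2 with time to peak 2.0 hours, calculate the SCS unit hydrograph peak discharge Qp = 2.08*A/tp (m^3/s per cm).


SCS formula: Qp = 2.08 * A / tp.
Qp = 2.08 * 111 / 2.0
   = 230.88 / 2.0
   = 115.44 m^3/s per cm.

115.44


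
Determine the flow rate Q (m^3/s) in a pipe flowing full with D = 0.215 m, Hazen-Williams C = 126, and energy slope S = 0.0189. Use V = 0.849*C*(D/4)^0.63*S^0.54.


For a full circular pipe, R = D/4 = 0.215/4 = 0.0537 m.
V = 0.849 * 126 * 0.0537^0.63 * 0.0189^0.54
  = 0.849 * 126 * 0.15854 * 0.117298
  = 1.9893 m/s.
Pipe area A = pi*D^2/4 = pi*0.215^2/4 = 0.0363 m^2.
Q = A * V = 0.0363 * 1.9893 = 0.0722 m^3/s.

0.0722


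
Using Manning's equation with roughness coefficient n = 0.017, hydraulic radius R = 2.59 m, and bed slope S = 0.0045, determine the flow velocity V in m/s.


Manning's equation gives V = (1/n) * R^(2/3) * S^(1/2).
First, compute R^(2/3) = 2.59^(2/3) = 1.886.
Next, S^(1/2) = 0.0045^(1/2) = 0.067082.
Then 1/n = 1/0.017 = 58.82.
V = 58.82 * 1.886 * 0.067082 = 7.442 m/s.

7.442


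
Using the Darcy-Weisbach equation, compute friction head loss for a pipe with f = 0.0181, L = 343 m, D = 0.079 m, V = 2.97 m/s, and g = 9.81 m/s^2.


Darcy-Weisbach equation: h_f = f * (L/D) * V^2/(2g).
f * L/D = 0.0181 * 343/0.079 = 78.5861.
V^2/(2g) = 2.97^2 / (2*9.81) = 8.8209 / 19.62 = 0.4496 m.
h_f = 78.5861 * 0.4496 = 35.331 m.

35.331


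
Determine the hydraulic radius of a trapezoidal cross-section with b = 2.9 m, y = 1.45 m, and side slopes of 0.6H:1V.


For a trapezoidal section with side slope z:
A = (b + z*y)*y = (2.9 + 0.6*1.45)*1.45 = 5.466 m^2.
P = b + 2*y*sqrt(1 + z^2) = 2.9 + 2*1.45*sqrt(1 + 0.6^2) = 6.282 m.
R = A/P = 5.466 / 6.282 = 0.8702 m.

0.8702


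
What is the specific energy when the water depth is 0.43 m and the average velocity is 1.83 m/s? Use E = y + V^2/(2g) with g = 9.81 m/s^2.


Specific energy E = y + V^2/(2g).
Velocity head = V^2/(2g) = 1.83^2 / (2*9.81) = 3.3489 / 19.62 = 0.1707 m.
E = 0.43 + 0.1707 = 0.6007 m.

0.6007


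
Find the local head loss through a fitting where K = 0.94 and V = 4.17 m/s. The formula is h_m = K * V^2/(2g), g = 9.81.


Minor loss formula: h_m = K * V^2/(2g).
V^2 = 4.17^2 = 17.3889.
V^2/(2g) = 17.3889 / 19.62 = 0.8863 m.
h_m = 0.94 * 0.8863 = 0.8331 m.

0.8331


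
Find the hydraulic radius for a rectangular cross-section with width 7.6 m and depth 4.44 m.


For a rectangular section:
Flow area A = b * y = 7.6 * 4.44 = 33.74 m^2.
Wetted perimeter P = b + 2y = 7.6 + 2*4.44 = 16.48 m.
Hydraulic radius R = A/P = 33.74 / 16.48 = 2.0476 m.

2.0476


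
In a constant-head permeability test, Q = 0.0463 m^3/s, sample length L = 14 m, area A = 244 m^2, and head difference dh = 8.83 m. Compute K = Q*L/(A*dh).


From K = Q*L / (A*dh):
Numerator: Q*L = 0.0463 * 14 = 0.6482.
Denominator: A*dh = 244 * 8.83 = 2154.52.
K = 0.6482 / 2154.52 = 0.000301 m/s.

0.000301


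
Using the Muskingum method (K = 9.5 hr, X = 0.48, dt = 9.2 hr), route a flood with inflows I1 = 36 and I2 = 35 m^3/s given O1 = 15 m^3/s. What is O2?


Muskingum coefficients:
denom = 2*K*(1-X) + dt = 2*9.5*(1-0.48) + 9.2 = 19.08.
C0 = (dt - 2*K*X)/denom = (9.2 - 2*9.5*0.48)/19.08 = 0.0042.
C1 = (dt + 2*K*X)/denom = (9.2 + 2*9.5*0.48)/19.08 = 0.9602.
C2 = (2*K*(1-X) - dt)/denom = 0.0356.
O2 = C0*I2 + C1*I1 + C2*O1
   = 0.0042*35 + 0.9602*36 + 0.0356*15
   = 35.25 m^3/s.

35.25


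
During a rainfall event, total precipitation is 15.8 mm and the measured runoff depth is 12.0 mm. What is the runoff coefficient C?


The runoff coefficient C = runoff depth / rainfall depth.
C = 12.0 / 15.8
  = 0.7595.

0.7595


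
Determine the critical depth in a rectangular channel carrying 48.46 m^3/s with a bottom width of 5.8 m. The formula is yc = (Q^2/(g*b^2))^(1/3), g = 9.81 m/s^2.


Using yc = (Q^2 / (g * b^2))^(1/3):
Q^2 = 48.46^2 = 2348.37.
g * b^2 = 9.81 * 5.8^2 = 9.81 * 33.64 = 330.01.
Q^2 / (g*b^2) = 2348.37 / 330.01 = 7.1161.
yc = 7.1161^(1/3) = 1.9234 m.

1.9234


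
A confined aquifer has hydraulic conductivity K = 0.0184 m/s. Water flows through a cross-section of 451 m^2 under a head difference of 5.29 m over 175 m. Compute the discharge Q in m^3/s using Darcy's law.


Darcy's law: Q = K * A * i, where i = dh/L.
Hydraulic gradient i = 5.29 / 175 = 0.030229.
Q = 0.0184 * 451 * 0.030229
  = 0.2508 m^3/s.

0.2508


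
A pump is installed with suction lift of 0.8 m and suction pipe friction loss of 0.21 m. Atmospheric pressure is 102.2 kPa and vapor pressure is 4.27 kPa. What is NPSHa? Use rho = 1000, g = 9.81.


NPSHa = p_atm/(rho*g) - z_s - hf_s - p_vap/(rho*g).
p_atm/(rho*g) = 102.2*1000 / (1000*9.81) = 10.418 m.
p_vap/(rho*g) = 4.27*1000 / (1000*9.81) = 0.435 m.
NPSHa = 10.418 - 0.8 - 0.21 - 0.435
      = 8.97 m.

8.97


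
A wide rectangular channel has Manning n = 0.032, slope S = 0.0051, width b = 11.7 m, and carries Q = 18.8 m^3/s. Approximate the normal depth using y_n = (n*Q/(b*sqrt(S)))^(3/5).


We use the wide-channel approximation y_n = (n*Q/(b*sqrt(S)))^(3/5).
sqrt(S) = sqrt(0.0051) = 0.071414.
Numerator: n*Q = 0.032 * 18.8 = 0.6016.
Denominator: b*sqrt(S) = 11.7 * 0.071414 = 0.835544.
arg = 0.72.
y_n = 0.72^(3/5) = 0.8211 m.

0.8211


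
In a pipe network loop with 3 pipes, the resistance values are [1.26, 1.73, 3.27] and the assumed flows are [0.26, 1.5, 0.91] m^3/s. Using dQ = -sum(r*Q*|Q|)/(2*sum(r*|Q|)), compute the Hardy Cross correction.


Numerator terms (r*Q*|Q|): 1.26*0.26*|0.26| = 0.0852; 1.73*1.5*|1.5| = 3.8925; 3.27*0.91*|0.91| = 2.7079.
Sum of numerator = 6.6856.
Denominator terms (r*|Q|): 1.26*|0.26| = 0.3276; 1.73*|1.5| = 2.595; 3.27*|0.91| = 2.9757.
2 * sum of denominator = 2 * 5.8983 = 11.7966.
dQ = -6.6856 / 11.7966 = -0.5667 m^3/s.

-0.5667


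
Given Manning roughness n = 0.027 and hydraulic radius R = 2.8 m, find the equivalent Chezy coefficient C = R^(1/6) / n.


The Chezy coefficient relates to Manning's n through C = R^(1/6) / n.
R^(1/6) = 2.8^(1/6) = 1.187207.
C = 1.187207 / 0.027 = 43.97 m^(1/2)/s.

43.97


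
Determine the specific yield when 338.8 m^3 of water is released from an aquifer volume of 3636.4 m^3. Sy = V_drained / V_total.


Specific yield Sy = Volume drained / Total volume.
Sy = 338.8 / 3636.4
   = 0.0932.

0.0932


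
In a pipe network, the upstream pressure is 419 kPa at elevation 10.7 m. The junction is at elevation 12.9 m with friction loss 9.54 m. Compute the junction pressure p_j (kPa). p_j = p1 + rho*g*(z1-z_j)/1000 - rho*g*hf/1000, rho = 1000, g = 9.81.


Junction pressure: p_j = p1 + rho*g*(z1 - z_j)/1000 - rho*g*hf/1000.
Elevation term = 1000*9.81*(10.7 - 12.9)/1000 = -21.582 kPa.
Friction term = 1000*9.81*9.54/1000 = 93.587 kPa.
p_j = 419 + -21.582 - 93.587 = 303.83 kPa.

303.83


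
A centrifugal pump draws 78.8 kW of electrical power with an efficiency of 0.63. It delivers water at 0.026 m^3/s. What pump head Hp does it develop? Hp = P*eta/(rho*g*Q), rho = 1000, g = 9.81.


Pump head formula: Hp = P * eta / (rho * g * Q).
Numerator: P * eta = 78.8 * 1000 * 0.63 = 49644.0 W.
Denominator: rho * g * Q = 1000 * 9.81 * 0.026 = 255.06.
Hp = 49644.0 / 255.06 = 194.64 m.

194.64


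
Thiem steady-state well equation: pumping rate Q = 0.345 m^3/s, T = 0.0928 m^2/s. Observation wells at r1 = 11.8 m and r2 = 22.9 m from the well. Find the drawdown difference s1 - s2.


Thiem equation: s1 - s2 = Q/(2*pi*T) * ln(r2/r1).
ln(r2/r1) = ln(22.9/11.8) = 0.663.
Q/(2*pi*T) = 0.345 / (2*pi*0.0928) = 0.345 / 0.5831 = 0.5917.
s1 - s2 = 0.5917 * 0.663 = 0.3923 m.

0.3923


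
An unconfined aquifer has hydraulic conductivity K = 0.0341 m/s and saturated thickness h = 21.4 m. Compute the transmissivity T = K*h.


Transmissivity is defined as T = K * h.
T = 0.0341 * 21.4
  = 0.7297 m^2/s.

0.7297


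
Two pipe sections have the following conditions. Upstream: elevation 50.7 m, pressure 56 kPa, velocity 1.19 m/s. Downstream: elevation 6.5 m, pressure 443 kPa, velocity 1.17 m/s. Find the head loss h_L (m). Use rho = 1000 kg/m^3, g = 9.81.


Total head at each section: H = z + p/(rho*g) + V^2/(2g).
H1 = 50.7 + 56*1000/(1000*9.81) + 1.19^2/(2*9.81)
   = 50.7 + 5.708 + 0.0722
   = 56.481 m.
H2 = 6.5 + 443*1000/(1000*9.81) + 1.17^2/(2*9.81)
   = 6.5 + 45.158 + 0.0698
   = 51.728 m.
h_L = H1 - H2 = 56.481 - 51.728 = 4.753 m.

4.753


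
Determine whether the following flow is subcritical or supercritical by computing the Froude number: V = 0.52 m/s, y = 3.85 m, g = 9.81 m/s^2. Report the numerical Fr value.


The Froude number is defined as Fr = V / sqrt(g*y).
g*y = 9.81 * 3.85 = 37.7685.
sqrt(g*y) = sqrt(37.7685) = 6.1456.
Fr = 0.52 / 6.1456 = 0.0846.
Since Fr < 1, the flow is subcritical.

0.0846


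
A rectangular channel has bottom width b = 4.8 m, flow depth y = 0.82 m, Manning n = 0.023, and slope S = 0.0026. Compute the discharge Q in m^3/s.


For a rectangular channel, the cross-sectional area A = b * y = 4.8 * 0.82 = 3.94 m^2.
The wetted perimeter P = b + 2y = 4.8 + 2*0.82 = 6.44 m.
Hydraulic radius R = A/P = 3.94/6.44 = 0.6112 m.
Velocity V = (1/n)*R^(2/3)*S^(1/2) = (1/0.023)*0.6112^(2/3)*0.0026^(1/2) = 1.5966 m/s.
Discharge Q = A * V = 3.94 * 1.5966 = 6.284 m^3/s.

6.284


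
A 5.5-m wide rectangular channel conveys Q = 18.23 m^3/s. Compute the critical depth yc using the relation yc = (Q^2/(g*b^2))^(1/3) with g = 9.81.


Using yc = (Q^2 / (g * b^2))^(1/3):
Q^2 = 18.23^2 = 332.33.
g * b^2 = 9.81 * 5.5^2 = 9.81 * 30.25 = 296.75.
Q^2 / (g*b^2) = 332.33 / 296.75 = 1.1199.
yc = 1.1199^(1/3) = 1.0385 m.

1.0385


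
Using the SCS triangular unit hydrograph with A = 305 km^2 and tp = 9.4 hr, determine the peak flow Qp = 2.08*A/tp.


SCS formula: Qp = 2.08 * A / tp.
Qp = 2.08 * 305 / 9.4
   = 634.4 / 9.4
   = 67.49 m^3/s per cm.

67.49


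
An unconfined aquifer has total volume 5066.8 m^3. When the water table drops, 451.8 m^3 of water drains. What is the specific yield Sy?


Specific yield Sy = Volume drained / Total volume.
Sy = 451.8 / 5066.8
   = 0.0892.

0.0892


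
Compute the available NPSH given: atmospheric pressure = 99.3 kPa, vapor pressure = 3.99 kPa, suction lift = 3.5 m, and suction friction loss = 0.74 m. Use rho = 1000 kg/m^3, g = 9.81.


NPSHa = p_atm/(rho*g) - z_s - hf_s - p_vap/(rho*g).
p_atm/(rho*g) = 99.3*1000 / (1000*9.81) = 10.122 m.
p_vap/(rho*g) = 3.99*1000 / (1000*9.81) = 0.407 m.
NPSHa = 10.122 - 3.5 - 0.74 - 0.407
      = 5.48 m.

5.48


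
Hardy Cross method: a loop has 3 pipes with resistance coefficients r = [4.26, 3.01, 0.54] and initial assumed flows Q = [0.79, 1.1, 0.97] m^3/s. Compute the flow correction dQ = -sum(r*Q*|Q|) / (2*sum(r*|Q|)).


Numerator terms (r*Q*|Q|): 4.26*0.79*|0.79| = 2.6587; 3.01*1.1*|1.1| = 3.6421; 0.54*0.97*|0.97| = 0.5081.
Sum of numerator = 6.8089.
Denominator terms (r*|Q|): 4.26*|0.79| = 3.3654; 3.01*|1.1| = 3.311; 0.54*|0.97| = 0.5238.
2 * sum of denominator = 2 * 7.2002 = 14.4004.
dQ = -6.8089 / 14.4004 = -0.4728 m^3/s.

-0.4728


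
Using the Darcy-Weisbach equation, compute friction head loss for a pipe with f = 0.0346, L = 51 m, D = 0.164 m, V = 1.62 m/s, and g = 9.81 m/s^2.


Darcy-Weisbach equation: h_f = f * (L/D) * V^2/(2g).
f * L/D = 0.0346 * 51/0.164 = 10.7598.
V^2/(2g) = 1.62^2 / (2*9.81) = 2.6244 / 19.62 = 0.1338 m.
h_f = 10.7598 * 0.1338 = 1.439 m.

1.439


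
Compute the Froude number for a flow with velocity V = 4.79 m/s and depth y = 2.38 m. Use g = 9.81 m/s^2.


The Froude number is defined as Fr = V / sqrt(g*y).
g*y = 9.81 * 2.38 = 23.3478.
sqrt(g*y) = sqrt(23.3478) = 4.832.
Fr = 4.79 / 4.832 = 0.9913.

0.9913


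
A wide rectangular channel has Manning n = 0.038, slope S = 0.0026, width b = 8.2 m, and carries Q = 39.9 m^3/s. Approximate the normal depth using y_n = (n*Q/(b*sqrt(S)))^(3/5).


We use the wide-channel approximation y_n = (n*Q/(b*sqrt(S)))^(3/5).
sqrt(S) = sqrt(0.0026) = 0.05099.
Numerator: n*Q = 0.038 * 39.9 = 1.5162.
Denominator: b*sqrt(S) = 8.2 * 0.05099 = 0.418118.
arg = 3.6262.
y_n = 3.6262^(3/5) = 2.1661 m.

2.1661


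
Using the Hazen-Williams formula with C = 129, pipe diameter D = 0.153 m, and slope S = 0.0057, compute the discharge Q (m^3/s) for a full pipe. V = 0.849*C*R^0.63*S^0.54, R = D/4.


For a full circular pipe, R = D/4 = 0.153/4 = 0.0382 m.
V = 0.849 * 129 * 0.0382^0.63 * 0.0057^0.54
  = 0.849 * 129 * 0.127955 * 0.061401
  = 0.8605 m/s.
Pipe area A = pi*D^2/4 = pi*0.153^2/4 = 0.0184 m^2.
Q = A * V = 0.0184 * 0.8605 = 0.0158 m^3/s.

0.0158


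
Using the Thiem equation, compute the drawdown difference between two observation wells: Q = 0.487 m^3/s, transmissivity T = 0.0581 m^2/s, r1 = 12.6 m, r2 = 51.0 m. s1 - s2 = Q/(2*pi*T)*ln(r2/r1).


Thiem equation: s1 - s2 = Q/(2*pi*T) * ln(r2/r1).
ln(r2/r1) = ln(51.0/12.6) = 1.3981.
Q/(2*pi*T) = 0.487 / (2*pi*0.0581) = 0.487 / 0.3651 = 1.3341.
s1 - s2 = 1.3341 * 1.3981 = 1.8652 m.

1.8652


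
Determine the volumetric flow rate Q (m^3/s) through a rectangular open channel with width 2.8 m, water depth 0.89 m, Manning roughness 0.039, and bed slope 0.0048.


For a rectangular channel, the cross-sectional area A = b * y = 2.8 * 0.89 = 2.49 m^2.
The wetted perimeter P = b + 2y = 2.8 + 2*0.89 = 4.58 m.
Hydraulic radius R = A/P = 2.49/4.58 = 0.5441 m.
Velocity V = (1/n)*R^(2/3)*S^(1/2) = (1/0.039)*0.5441^(2/3)*0.0048^(1/2) = 1.184 m/s.
Discharge Q = A * V = 2.49 * 1.184 = 2.95 m^3/s.

2.95


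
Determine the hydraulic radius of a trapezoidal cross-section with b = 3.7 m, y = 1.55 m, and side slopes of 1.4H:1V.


For a trapezoidal section with side slope z:
A = (b + z*y)*y = (3.7 + 1.4*1.55)*1.55 = 9.098 m^2.
P = b + 2*y*sqrt(1 + z^2) = 3.7 + 2*1.55*sqrt(1 + 1.4^2) = 9.033 m.
R = A/P = 9.098 / 9.033 = 1.0072 m.

1.0072


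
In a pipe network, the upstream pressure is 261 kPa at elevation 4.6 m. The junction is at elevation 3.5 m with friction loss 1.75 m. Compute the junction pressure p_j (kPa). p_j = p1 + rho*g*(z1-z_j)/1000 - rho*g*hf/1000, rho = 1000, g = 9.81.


Junction pressure: p_j = p1 + rho*g*(z1 - z_j)/1000 - rho*g*hf/1000.
Elevation term = 1000*9.81*(4.6 - 3.5)/1000 = 10.791 kPa.
Friction term = 1000*9.81*1.75/1000 = 17.168 kPa.
p_j = 261 + 10.791 - 17.168 = 254.62 kPa.

254.62


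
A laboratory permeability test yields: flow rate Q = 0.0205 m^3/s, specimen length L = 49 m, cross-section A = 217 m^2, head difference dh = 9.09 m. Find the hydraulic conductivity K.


From K = Q*L / (A*dh):
Numerator: Q*L = 0.0205 * 49 = 1.0045.
Denominator: A*dh = 217 * 9.09 = 1972.53.
K = 1.0045 / 1972.53 = 0.000509 m/s.

0.000509


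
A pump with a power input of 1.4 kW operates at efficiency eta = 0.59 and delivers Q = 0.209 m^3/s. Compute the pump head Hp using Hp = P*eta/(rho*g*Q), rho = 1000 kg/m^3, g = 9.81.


Pump head formula: Hp = P * eta / (rho * g * Q).
Numerator: P * eta = 1.4 * 1000 * 0.59 = 826.0 W.
Denominator: rho * g * Q = 1000 * 9.81 * 0.209 = 2050.29.
Hp = 826.0 / 2050.29 = 0.4 m.

0.4


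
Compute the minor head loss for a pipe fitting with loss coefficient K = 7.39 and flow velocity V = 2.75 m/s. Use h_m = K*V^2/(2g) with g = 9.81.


Minor loss formula: h_m = K * V^2/(2g).
V^2 = 2.75^2 = 7.5625.
V^2/(2g) = 7.5625 / 19.62 = 0.3854 m.
h_m = 7.39 * 0.3854 = 2.8485 m.

2.8485


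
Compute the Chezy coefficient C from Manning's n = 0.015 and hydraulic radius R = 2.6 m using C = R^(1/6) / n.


The Chezy coefficient relates to Manning's n through C = R^(1/6) / n.
R^(1/6) = 2.6^(1/6) = 1.172633.
C = 1.172633 / 0.015 = 78.18 m^(1/2)/s.

78.18


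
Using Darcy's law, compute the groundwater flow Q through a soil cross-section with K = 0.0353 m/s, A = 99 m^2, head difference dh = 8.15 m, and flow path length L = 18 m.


Darcy's law: Q = K * A * i, where i = dh/L.
Hydraulic gradient i = 8.15 / 18 = 0.452778.
Q = 0.0353 * 99 * 0.452778
  = 1.5823 m^3/s.

1.5823


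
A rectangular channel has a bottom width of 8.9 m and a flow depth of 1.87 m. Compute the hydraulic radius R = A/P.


For a rectangular section:
Flow area A = b * y = 8.9 * 1.87 = 16.64 m^2.
Wetted perimeter P = b + 2y = 8.9 + 2*1.87 = 12.64 m.
Hydraulic radius R = A/P = 16.64 / 12.64 = 1.3167 m.

1.3167


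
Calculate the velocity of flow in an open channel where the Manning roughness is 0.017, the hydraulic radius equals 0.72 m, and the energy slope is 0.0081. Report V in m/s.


Manning's equation gives V = (1/n) * R^(2/3) * S^(1/2).
First, compute R^(2/3) = 0.72^(2/3) = 0.8033.
Next, S^(1/2) = 0.0081^(1/2) = 0.09.
Then 1/n = 1/0.017 = 58.82.
V = 58.82 * 0.8033 * 0.09 = 4.2529 m/s.

4.2529


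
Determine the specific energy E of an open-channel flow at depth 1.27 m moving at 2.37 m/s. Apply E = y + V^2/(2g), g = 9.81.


Specific energy E = y + V^2/(2g).
Velocity head = V^2/(2g) = 2.37^2 / (2*9.81) = 5.6169 / 19.62 = 0.2863 m.
E = 1.27 + 0.2863 = 1.5563 m.

1.5563


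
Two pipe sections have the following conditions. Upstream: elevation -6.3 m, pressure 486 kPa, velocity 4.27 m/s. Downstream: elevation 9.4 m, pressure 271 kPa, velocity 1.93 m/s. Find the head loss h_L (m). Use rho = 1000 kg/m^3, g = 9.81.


Total head at each section: H = z + p/(rho*g) + V^2/(2g).
H1 = -6.3 + 486*1000/(1000*9.81) + 4.27^2/(2*9.81)
   = -6.3 + 49.541 + 0.9293
   = 44.171 m.
H2 = 9.4 + 271*1000/(1000*9.81) + 1.93^2/(2*9.81)
   = 9.4 + 27.625 + 0.1899
   = 37.215 m.
h_L = H1 - H2 = 44.171 - 37.215 = 6.956 m.

6.956


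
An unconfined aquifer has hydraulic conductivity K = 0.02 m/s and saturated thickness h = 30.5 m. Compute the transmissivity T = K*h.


Transmissivity is defined as T = K * h.
T = 0.02 * 30.5
  = 0.61 m^2/s.

0.61


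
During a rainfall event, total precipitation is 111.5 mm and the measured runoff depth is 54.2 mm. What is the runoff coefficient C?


The runoff coefficient C = runoff depth / rainfall depth.
C = 54.2 / 111.5
  = 0.4861.

0.4861


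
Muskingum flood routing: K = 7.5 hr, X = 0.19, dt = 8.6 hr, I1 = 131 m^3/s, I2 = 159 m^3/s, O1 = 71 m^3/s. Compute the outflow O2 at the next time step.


Muskingum coefficients:
denom = 2*K*(1-X) + dt = 2*7.5*(1-0.19) + 8.6 = 20.75.
C0 = (dt - 2*K*X)/denom = (8.6 - 2*7.5*0.19)/20.75 = 0.2771.
C1 = (dt + 2*K*X)/denom = (8.6 + 2*7.5*0.19)/20.75 = 0.5518.
C2 = (2*K*(1-X) - dt)/denom = 0.1711.
O2 = C0*I2 + C1*I1 + C2*O1
   = 0.2771*159 + 0.5518*131 + 0.1711*71
   = 128.49 m^3/s.

128.49


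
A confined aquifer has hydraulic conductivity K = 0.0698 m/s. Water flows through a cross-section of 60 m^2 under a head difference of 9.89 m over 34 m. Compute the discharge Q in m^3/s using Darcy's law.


Darcy's law: Q = K * A * i, where i = dh/L.
Hydraulic gradient i = 9.89 / 34 = 0.290882.
Q = 0.0698 * 60 * 0.290882
  = 1.2182 m^3/s.

1.2182


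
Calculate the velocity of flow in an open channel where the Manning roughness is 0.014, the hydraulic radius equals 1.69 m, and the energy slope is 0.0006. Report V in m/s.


Manning's equation gives V = (1/n) * R^(2/3) * S^(1/2).
First, compute R^(2/3) = 1.69^(2/3) = 1.4188.
Next, S^(1/2) = 0.0006^(1/2) = 0.024495.
Then 1/n = 1/0.014 = 71.43.
V = 71.43 * 1.4188 * 0.024495 = 2.4824 m/s.

2.4824


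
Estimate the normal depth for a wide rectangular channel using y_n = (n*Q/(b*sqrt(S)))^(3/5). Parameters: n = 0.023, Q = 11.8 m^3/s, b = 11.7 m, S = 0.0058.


We use the wide-channel approximation y_n = (n*Q/(b*sqrt(S)))^(3/5).
sqrt(S) = sqrt(0.0058) = 0.076158.
Numerator: n*Q = 0.023 * 11.8 = 0.2714.
Denominator: b*sqrt(S) = 11.7 * 0.076158 = 0.891049.
arg = 0.3046.
y_n = 0.3046^(3/5) = 0.49 m.

0.49


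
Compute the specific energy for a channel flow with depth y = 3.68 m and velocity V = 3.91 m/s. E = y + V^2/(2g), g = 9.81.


Specific energy E = y + V^2/(2g).
Velocity head = V^2/(2g) = 3.91^2 / (2*9.81) = 15.2881 / 19.62 = 0.7792 m.
E = 3.68 + 0.7792 = 4.4592 m.

4.4592


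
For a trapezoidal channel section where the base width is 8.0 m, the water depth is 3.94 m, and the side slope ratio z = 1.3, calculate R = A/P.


For a trapezoidal section with side slope z:
A = (b + z*y)*y = (8.0 + 1.3*3.94)*3.94 = 51.701 m^2.
P = b + 2*y*sqrt(1 + z^2) = 8.0 + 2*3.94*sqrt(1 + 1.3^2) = 20.924 m.
R = A/P = 51.701 / 20.924 = 2.4709 m.

2.4709


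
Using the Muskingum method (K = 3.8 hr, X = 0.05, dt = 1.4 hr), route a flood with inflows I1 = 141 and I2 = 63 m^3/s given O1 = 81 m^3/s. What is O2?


Muskingum coefficients:
denom = 2*K*(1-X) + dt = 2*3.8*(1-0.05) + 1.4 = 8.62.
C0 = (dt - 2*K*X)/denom = (1.4 - 2*3.8*0.05)/8.62 = 0.1183.
C1 = (dt + 2*K*X)/denom = (1.4 + 2*3.8*0.05)/8.62 = 0.2065.
C2 = (2*K*(1-X) - dt)/denom = 0.6752.
O2 = C0*I2 + C1*I1 + C2*O1
   = 0.1183*63 + 0.2065*141 + 0.6752*81
   = 91.26 m^3/s.

91.26


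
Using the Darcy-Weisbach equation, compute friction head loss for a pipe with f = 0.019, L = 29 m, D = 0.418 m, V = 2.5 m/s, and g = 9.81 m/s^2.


Darcy-Weisbach equation: h_f = f * (L/D) * V^2/(2g).
f * L/D = 0.019 * 29/0.418 = 1.3182.
V^2/(2g) = 2.5^2 / (2*9.81) = 6.25 / 19.62 = 0.3186 m.
h_f = 1.3182 * 0.3186 = 0.42 m.

0.42


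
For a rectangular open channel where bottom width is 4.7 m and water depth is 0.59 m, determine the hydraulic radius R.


For a rectangular section:
Flow area A = b * y = 4.7 * 0.59 = 2.77 m^2.
Wetted perimeter P = b + 2y = 4.7 + 2*0.59 = 5.88 m.
Hydraulic radius R = A/P = 2.77 / 5.88 = 0.4716 m.

0.4716


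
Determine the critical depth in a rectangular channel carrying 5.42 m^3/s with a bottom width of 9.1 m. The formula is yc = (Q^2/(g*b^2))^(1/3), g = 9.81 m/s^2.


Using yc = (Q^2 / (g * b^2))^(1/3):
Q^2 = 5.42^2 = 29.38.
g * b^2 = 9.81 * 9.1^2 = 9.81 * 82.81 = 812.37.
Q^2 / (g*b^2) = 29.38 / 812.37 = 0.0362.
yc = 0.0362^(1/3) = 0.3307 m.

0.3307


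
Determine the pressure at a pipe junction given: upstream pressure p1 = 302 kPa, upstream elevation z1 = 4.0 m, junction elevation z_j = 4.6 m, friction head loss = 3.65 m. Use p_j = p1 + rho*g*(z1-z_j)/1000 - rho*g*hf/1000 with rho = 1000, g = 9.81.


Junction pressure: p_j = p1 + rho*g*(z1 - z_j)/1000 - rho*g*hf/1000.
Elevation term = 1000*9.81*(4.0 - 4.6)/1000 = -5.886 kPa.
Friction term = 1000*9.81*3.65/1000 = 35.806 kPa.
p_j = 302 + -5.886 - 35.806 = 260.31 kPa.

260.31


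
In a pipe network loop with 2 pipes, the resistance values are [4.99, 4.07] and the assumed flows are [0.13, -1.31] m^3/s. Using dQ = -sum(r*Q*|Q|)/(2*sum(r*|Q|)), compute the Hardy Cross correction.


Numerator terms (r*Q*|Q|): 4.99*0.13*|0.13| = 0.0843; 4.07*-1.31*|-1.31| = -6.9845.
Sum of numerator = -6.9002.
Denominator terms (r*|Q|): 4.99*|0.13| = 0.6487; 4.07*|-1.31| = 5.3317.
2 * sum of denominator = 2 * 5.9804 = 11.9608.
dQ = --6.9002 / 11.9608 = 0.5769 m^3/s.

0.5769


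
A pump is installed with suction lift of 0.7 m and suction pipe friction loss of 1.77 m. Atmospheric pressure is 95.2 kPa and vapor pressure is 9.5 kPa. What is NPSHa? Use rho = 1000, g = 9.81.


NPSHa = p_atm/(rho*g) - z_s - hf_s - p_vap/(rho*g).
p_atm/(rho*g) = 95.2*1000 / (1000*9.81) = 9.704 m.
p_vap/(rho*g) = 9.5*1000 / (1000*9.81) = 0.968 m.
NPSHa = 9.704 - 0.7 - 1.77 - 0.968
      = 6.27 m.

6.27


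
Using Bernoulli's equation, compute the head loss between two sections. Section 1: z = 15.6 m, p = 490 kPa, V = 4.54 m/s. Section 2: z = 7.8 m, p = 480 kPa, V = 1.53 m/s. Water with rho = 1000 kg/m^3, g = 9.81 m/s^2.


Total head at each section: H = z + p/(rho*g) + V^2/(2g).
H1 = 15.6 + 490*1000/(1000*9.81) + 4.54^2/(2*9.81)
   = 15.6 + 49.949 + 1.0505
   = 66.6 m.
H2 = 7.8 + 480*1000/(1000*9.81) + 1.53^2/(2*9.81)
   = 7.8 + 48.93 + 0.1193
   = 56.849 m.
h_L = H1 - H2 = 66.6 - 56.849 = 9.751 m.

9.751


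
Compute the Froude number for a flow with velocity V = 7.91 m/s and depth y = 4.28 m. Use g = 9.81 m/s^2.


The Froude number is defined as Fr = V / sqrt(g*y).
g*y = 9.81 * 4.28 = 41.9868.
sqrt(g*y) = sqrt(41.9868) = 6.4797.
Fr = 7.91 / 6.4797 = 1.2207.

1.2207


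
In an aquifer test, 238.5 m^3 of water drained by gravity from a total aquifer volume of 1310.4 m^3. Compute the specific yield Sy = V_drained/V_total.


Specific yield Sy = Volume drained / Total volume.
Sy = 238.5 / 1310.4
   = 0.182.

0.182


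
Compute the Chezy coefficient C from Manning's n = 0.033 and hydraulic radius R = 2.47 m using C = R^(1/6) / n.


The Chezy coefficient relates to Manning's n through C = R^(1/6) / n.
R^(1/6) = 2.47^(1/6) = 1.162651.
C = 1.162651 / 0.033 = 35.23 m^(1/2)/s.

35.23


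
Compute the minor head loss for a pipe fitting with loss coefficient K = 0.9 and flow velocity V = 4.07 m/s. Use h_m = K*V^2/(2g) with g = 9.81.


Minor loss formula: h_m = K * V^2/(2g).
V^2 = 4.07^2 = 16.5649.
V^2/(2g) = 16.5649 / 19.62 = 0.8443 m.
h_m = 0.9 * 0.8443 = 0.7599 m.

0.7599


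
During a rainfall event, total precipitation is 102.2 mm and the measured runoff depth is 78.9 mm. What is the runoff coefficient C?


The runoff coefficient C = runoff depth / rainfall depth.
C = 78.9 / 102.2
  = 0.772.

0.772


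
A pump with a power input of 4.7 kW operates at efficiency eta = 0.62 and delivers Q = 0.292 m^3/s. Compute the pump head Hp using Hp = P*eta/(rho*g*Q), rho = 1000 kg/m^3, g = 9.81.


Pump head formula: Hp = P * eta / (rho * g * Q).
Numerator: P * eta = 4.7 * 1000 * 0.62 = 2914.0 W.
Denominator: rho * g * Q = 1000 * 9.81 * 0.292 = 2864.52.
Hp = 2914.0 / 2864.52 = 1.02 m.

1.02


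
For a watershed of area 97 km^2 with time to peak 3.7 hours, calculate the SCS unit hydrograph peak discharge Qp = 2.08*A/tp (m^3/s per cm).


SCS formula: Qp = 2.08 * A / tp.
Qp = 2.08 * 97 / 3.7
   = 201.76 / 3.7
   = 54.53 m^3/s per cm.

54.53


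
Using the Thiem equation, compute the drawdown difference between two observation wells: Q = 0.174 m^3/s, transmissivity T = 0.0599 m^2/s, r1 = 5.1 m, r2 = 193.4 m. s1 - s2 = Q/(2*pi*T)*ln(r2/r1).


Thiem equation: s1 - s2 = Q/(2*pi*T) * ln(r2/r1).
ln(r2/r1) = ln(193.4/5.1) = 3.6355.
Q/(2*pi*T) = 0.174 / (2*pi*0.0599) = 0.174 / 0.3764 = 0.4623.
s1 - s2 = 0.4623 * 3.6355 = 1.6808 m.

1.6808


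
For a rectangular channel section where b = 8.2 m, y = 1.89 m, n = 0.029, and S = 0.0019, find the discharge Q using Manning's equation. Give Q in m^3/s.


For a rectangular channel, the cross-sectional area A = b * y = 8.2 * 1.89 = 15.5 m^2.
The wetted perimeter P = b + 2y = 8.2 + 2*1.89 = 11.98 m.
Hydraulic radius R = A/P = 15.5/11.98 = 1.2937 m.
Velocity V = (1/n)*R^(2/3)*S^(1/2) = (1/0.029)*1.2937^(2/3)*0.0019^(1/2) = 1.7845 m/s.
Discharge Q = A * V = 15.5 * 1.7845 = 27.657 m^3/s.

27.657


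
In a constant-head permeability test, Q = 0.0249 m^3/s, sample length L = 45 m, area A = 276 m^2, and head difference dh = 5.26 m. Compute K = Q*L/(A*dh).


From K = Q*L / (A*dh):
Numerator: Q*L = 0.0249 * 45 = 1.1205.
Denominator: A*dh = 276 * 5.26 = 1451.76.
K = 1.1205 / 1451.76 = 0.000772 m/s.

0.000772


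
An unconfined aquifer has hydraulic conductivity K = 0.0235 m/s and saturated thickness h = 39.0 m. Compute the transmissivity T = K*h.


Transmissivity is defined as T = K * h.
T = 0.0235 * 39.0
  = 0.9165 m^2/s.

0.9165


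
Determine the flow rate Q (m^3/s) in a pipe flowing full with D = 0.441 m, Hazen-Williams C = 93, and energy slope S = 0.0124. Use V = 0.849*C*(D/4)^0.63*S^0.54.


For a full circular pipe, R = D/4 = 0.441/4 = 0.1103 m.
V = 0.849 * 93 * 0.1103^0.63 * 0.0124^0.54
  = 0.849 * 93 * 0.249286 * 0.093422
  = 1.8388 m/s.
Pipe area A = pi*D^2/4 = pi*0.441^2/4 = 0.1527 m^2.
Q = A * V = 0.1527 * 1.8388 = 0.2809 m^3/s.

0.2809


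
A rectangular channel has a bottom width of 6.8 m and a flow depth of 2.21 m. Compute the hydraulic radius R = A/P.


For a rectangular section:
Flow area A = b * y = 6.8 * 2.21 = 15.03 m^2.
Wetted perimeter P = b + 2y = 6.8 + 2*2.21 = 11.22 m.
Hydraulic radius R = A/P = 15.03 / 11.22 = 1.3394 m.

1.3394


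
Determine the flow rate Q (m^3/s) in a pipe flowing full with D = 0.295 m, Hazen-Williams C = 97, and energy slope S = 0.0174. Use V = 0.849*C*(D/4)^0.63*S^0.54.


For a full circular pipe, R = D/4 = 0.295/4 = 0.0737 m.
V = 0.849 * 97 * 0.0737^0.63 * 0.0174^0.54
  = 0.849 * 97 * 0.193504 * 0.112175
  = 1.7876 m/s.
Pipe area A = pi*D^2/4 = pi*0.295^2/4 = 0.0683 m^2.
Q = A * V = 0.0683 * 1.7876 = 0.1222 m^3/s.

0.1222
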